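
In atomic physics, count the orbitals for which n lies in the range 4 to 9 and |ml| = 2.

54

Treat each shell separately and count matching orbitals:
n=4 → 4; n=5 → 6; n=6 → 8; n=7 → 10; n=8 → 12; n=9 → 14.
Total orbitals: 4 + 6 + 8 + 10 + 12 + 14 = 54.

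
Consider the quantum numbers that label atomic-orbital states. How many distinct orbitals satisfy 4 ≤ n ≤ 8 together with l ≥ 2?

Work shell by shell — for each n, count the (l, m_l) pairs that satisfy l ≥ 2:
n=4 → 12; n=5 → 21; n=6 → 32; n=7 → 45; n=8 → 60.
Total orbitals: 12 + 21 + 32 + 45 + 60 = 170.

170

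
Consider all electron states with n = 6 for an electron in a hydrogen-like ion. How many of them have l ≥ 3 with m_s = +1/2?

The (l, m_l) pairs meeting l ≥ 3 give: l=3 → 7; l=4 → 9; l=5 → 11.
Orbitals: 7 + 9 + 11 = 27. With m_s fixed to a single value there is one state per orbital, giving 27 states.

27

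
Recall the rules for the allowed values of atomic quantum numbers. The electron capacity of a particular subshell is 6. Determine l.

l = 1 (p)

2(2l+1) = 6 ⇒ 2l+1 = 3 ⇒ l = 1.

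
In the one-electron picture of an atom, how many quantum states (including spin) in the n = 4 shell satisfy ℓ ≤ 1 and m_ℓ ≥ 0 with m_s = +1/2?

Go through ℓ = 0, …, 3 (the values permitted for n = 4).
Orbitals with ℓ ≤ 1 and m_ℓ ≥ 0, by ℓ: ℓ=0 → 1; ℓ=1 → 2.
Orbitals: 1 + 2 = 3. With m_s fixed to a single value there is one state per orbital, giving 3 states.

3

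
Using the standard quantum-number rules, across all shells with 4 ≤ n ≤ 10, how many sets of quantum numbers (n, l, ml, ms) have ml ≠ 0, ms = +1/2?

Go shell by shell, enumerating (l, ml) with ml ≠ 0:
n=4 → 12; n=5 → 20; n=6 → 30; n=7 → 42; n=8 → 56; n=9 → 72; n=10 → 90.
Orbitals: 12 + 20 + 30 + 42 + 56 + 72 + 90 = 322. With ms fixed to +1/2 there is one state per orbital, so 322 states.

322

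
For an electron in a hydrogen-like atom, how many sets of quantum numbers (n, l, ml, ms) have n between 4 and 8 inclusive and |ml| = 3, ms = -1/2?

30

Count contributing orbitals for each principal shell:
n=4 → 2; n=5 → 4; n=6 → 6; n=7 → 8; n=8 → 10.
Orbitals: 2 + 4 + 6 + 8 + 10 = 30. With ms fixed to -1/2 there is one state per orbital, so 30 states.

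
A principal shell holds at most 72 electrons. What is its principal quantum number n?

2n² = 72 ⇒ n² = 36 ⇒ n = 6.

n = 6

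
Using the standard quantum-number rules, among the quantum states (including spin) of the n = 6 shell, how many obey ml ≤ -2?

20

The n = 6 shell has l = 0 through 5; check each.
The (l, ml) pairs meeting ml ≤ -2 give: l=2 → 1; l=3 → 2; l=4 → 3; l=5 → 4.
Orbitals: 1 + 2 + 3 + 4 = 10. Each orbital carries two spin states, so 10 × 2 = 20 states.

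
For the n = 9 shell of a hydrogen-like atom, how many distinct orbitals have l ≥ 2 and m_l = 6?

3

For n = 9, l ranges over 0 … 8.
Per l-value: l=6 → 1; l=7 → 1; l=8 → 1.
Total orbitals: 1 + 1 + 1 = 3.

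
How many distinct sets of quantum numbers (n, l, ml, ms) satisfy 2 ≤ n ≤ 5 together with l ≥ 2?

76

Treat each shell separately and count matching orbitals:
n=3 → 5; n=4 → 12; n=5 → 21.
Orbitals: 5 + 12 + 21 = 38. Including both spin states (ms = ±1/2) gives 2 × 38 = 76 states.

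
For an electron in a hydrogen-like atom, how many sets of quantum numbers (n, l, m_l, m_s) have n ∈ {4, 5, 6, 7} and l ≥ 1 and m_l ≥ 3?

Work shell by shell — for each n, count the (l, m_l) pairs that satisfy l ≥ 1 and m_l ≥ 3:
n=4 → 1; n=5 → 3; n=6 → 6; n=7 → 10.
Orbitals: 1 + 3 + 6 + 10 = 20. Including both spin states (m_s = ±1/2) gives 2 × 20 = 40 states.

40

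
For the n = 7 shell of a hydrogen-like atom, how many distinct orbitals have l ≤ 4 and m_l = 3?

With n = 7 the allowed l are 0, 1, …, 6.
The (l, m_l) pairs meeting l ≤ 4 and m_l = 3 give: l=3 → 1; l=4 → 1.
Total orbitals: 1 + 1 = 2.

2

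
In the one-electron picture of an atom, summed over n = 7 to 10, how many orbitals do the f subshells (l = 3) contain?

An f subshell (l = 3) exists for every n ≥ 4, so shells n = 7, 8, 9, 10 each contribute one — 4 subshells.
Since each f subshell has 2·3+1 = 7 orbitals, the total is 4 × 7 = 28.

28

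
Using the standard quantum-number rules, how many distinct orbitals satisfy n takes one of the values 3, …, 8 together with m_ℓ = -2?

21

Count contributing orbitals for each principal shell:
n=3 → 1; n=4 → 2; n=5 → 3; n=6 → 4; n=7 → 5; n=8 → 6.
Total orbitals: 1 + 2 + 3 + 4 + 5 + 6 = 21.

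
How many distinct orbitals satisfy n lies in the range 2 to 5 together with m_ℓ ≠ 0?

40

Count contributing orbitals for each principal shell:
n=2 → 2; n=3 → 6; n=4 → 12; n=5 → 20.
Total orbitals: 2 + 6 + 12 + 20 = 40.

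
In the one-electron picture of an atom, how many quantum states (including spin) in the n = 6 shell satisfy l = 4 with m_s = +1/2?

With n = 6 the allowed l are 0, 1, …, 5.
Orbitals with l = 4, by l: l=4 → 9.
Orbitals: 9. With m_s fixed to a single value there is one state per orbital, giving 9 states.

9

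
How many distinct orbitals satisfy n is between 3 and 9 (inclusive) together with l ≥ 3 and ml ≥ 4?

For each n in the range, tally the orbitals obeying l ≥ 3 and ml ≥ 4:
n=5 → 1; n=6 → 3; n=7 → 6; n=8 → 10; n=9 → 15.
Total orbitals: 1 + 3 + 6 + 10 + 15 = 35.

35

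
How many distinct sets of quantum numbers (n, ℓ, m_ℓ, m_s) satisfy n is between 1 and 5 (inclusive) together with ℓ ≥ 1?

Treat each shell separately and count matching orbitals:
n=2 → 3; n=3 → 8; n=4 → 15; n=5 → 24.
Orbitals: 3 + 8 + 15 + 24 = 50. Including both spin states (m_s = ±1/2) gives 2 × 50 = 100 states.

100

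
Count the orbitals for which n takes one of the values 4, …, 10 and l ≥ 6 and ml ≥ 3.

50

Count contributing orbitals for each principal shell:
n=7 → 4; n=8 → 9; n=9 → 15; n=10 → 22.
Total orbitals: 4 + 9 + 15 + 22 = 50.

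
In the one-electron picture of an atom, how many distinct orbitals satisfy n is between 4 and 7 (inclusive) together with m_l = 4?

Go shell by shell, enumerating (l, m_l) with m_l = 4:
n=5 → 1; n=6 → 2; n=7 → 3.
Total orbitals: 1 + 2 + 3 = 6.

6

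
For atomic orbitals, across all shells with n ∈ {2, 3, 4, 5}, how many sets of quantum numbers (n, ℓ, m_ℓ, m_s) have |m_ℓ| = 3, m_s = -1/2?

6

Go shell by shell, enumerating (ℓ, m_ℓ) with |m_ℓ| = 3:
n=4 → 2; n=5 → 4.
Orbitals: 2 + 4 = 6. With m_s fixed to -1/2 there is one state per orbital, so 6 states.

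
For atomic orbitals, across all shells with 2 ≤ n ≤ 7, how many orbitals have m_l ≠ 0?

112

Go shell by shell, enumerating (l, m_l) with m_l ≠ 0:
n=2 → 2; n=3 → 6; n=4 → 12; n=5 → 20; n=6 → 30; n=7 → 42.
Total orbitals: 2 + 6 + 12 + 20 + 30 + 42 = 112.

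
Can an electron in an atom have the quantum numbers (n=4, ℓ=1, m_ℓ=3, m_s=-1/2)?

No

The magnetic quantum number must satisfy −ℓ ≤ m_ℓ ≤ ℓ. With ℓ = 1, m_ℓ can only be -1, 0, 1, so m_ℓ = 3 is forbidden.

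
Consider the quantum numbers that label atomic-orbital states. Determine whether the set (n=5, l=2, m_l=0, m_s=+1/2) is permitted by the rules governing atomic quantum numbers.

n = 5 is a positive integer. l = 2 satisfies 0 ≤ l ≤ n−1 = 4. m_l = 0 lies in the range −l … +l (here −2 … 2). m_s = +1/2 is one of ±1/2.
All four constraints are satisfied.

Allowed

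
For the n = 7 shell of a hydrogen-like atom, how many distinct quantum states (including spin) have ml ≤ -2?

30

The n = 7 shell has l = 0 through 6; check each.
Contributions: l=2 → 1; l=3 → 2; l=4 → 3; l=5 → 4; l=6 → 5.
Orbitals: 1 + 2 + 3 + 4 + 5 = 15. Each orbital carries two spin states, so 15 × 2 = 30 states.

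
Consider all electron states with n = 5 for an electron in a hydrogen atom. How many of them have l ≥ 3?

32

The n = 5 shell has l = 0 through 4; check each.
Orbitals with l ≥ 3, by l: l=3 → 7; l=4 → 9.
Orbitals: 7 + 9 = 16. Each orbital carries two spin states, so 16 × 2 = 32 states.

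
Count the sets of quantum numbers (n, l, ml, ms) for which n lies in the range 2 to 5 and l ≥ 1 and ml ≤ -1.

40

Per-shell orbital counts meeting the constraint:
n=2 → 1; n=3 → 3; n=4 → 6; n=5 → 10.
Orbitals: 1 + 3 + 6 + 10 = 20. Including both spin states (ms = ±1/2) gives 2 × 20 = 40 states.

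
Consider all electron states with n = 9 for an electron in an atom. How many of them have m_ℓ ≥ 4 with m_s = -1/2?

15

The n = 9 shell has ℓ = 0 through 8; check each.
Contributions: ℓ=4 → 1; ℓ=5 → 2; ℓ=6 → 3; ℓ=7 → 4; ℓ=8 → 5.
Orbitals: 1 + 2 + 3 + 4 + 5 = 15. With m_s fixed to a single value there is one state per orbital, giving 15 states.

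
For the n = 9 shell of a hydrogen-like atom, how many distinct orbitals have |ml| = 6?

Orbitals with |ml| = 6, by l: l=6 → 2; l=7 → 2; l=8 → 2.
Total orbitals: 2 + 2 + 2 = 6.

6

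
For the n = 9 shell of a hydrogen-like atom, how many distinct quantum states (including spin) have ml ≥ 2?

Go through l = 0, …, 8 (the values permitted for n = 9).
Orbitals with ml ≥ 2, by l: l=2 → 1; l=3 → 2; l=4 → 3; l=5 → 4; l=6 → 5; l=7 → 6; l=8 → 7.
Orbitals: 1 + 2 + 3 + 4 + 5 + 6 + 7 = 28. Each orbital carries two spin states, so 28 × 2 = 56 states.

56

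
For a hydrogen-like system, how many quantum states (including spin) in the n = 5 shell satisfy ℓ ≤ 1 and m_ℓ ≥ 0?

6

Go through ℓ = 0, …, 4 (the values permitted for n = 5).
Orbitals with ℓ ≤ 1 and m_ℓ ≥ 0, by ℓ: ℓ=0 → 1; ℓ=1 → 2.
Orbitals: 1 + 2 = 3. Each orbital carries two spin states, so 3 × 2 = 6 states.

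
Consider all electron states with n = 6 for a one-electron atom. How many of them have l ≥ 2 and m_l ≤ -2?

The n = 6 shell has l = 0 through 5; check each.
Orbitals with l ≥ 2 and m_l ≤ -2, by l: l=2 → 1; l=3 → 2; l=4 → 3; l=5 → 4.
Orbitals: 1 + 2 + 3 + 4 = 10. Each orbital carries two spin states, so 10 × 2 = 20 states.

20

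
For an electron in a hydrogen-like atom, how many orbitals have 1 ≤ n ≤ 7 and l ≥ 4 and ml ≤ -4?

Treat each shell separately and count matching orbitals:
n=5 → 1; n=6 → 3; n=7 → 6.
Total orbitals: 1 + 3 + 6 = 10.

10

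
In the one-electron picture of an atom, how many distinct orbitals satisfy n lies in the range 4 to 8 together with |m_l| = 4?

20

For each n in the range, tally the orbitals obeying |m_l| = 4:
n=5 → 2; n=6 → 4; n=7 → 6; n=8 → 8.
Total orbitals: 2 + 4 + 6 + 8 = 20.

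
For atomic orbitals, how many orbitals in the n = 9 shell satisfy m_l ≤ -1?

36

Go through l = 0, …, 8 (the values permitted for n = 9).
Per l-value: l=1 → 1; l=2 → 2; l=3 → 3; l=4 → 4; l=5 → 5; l=6 → 6; l=7 → 7; l=8 → 8.
Total orbitals: 1 + 2 + 3 + 4 + 5 + 6 + 7 + 8 = 36.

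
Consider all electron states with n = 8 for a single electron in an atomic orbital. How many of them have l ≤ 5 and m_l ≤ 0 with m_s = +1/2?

Go through l = 0, …, 7 (the values permitted for n = 8).
Contributions: l=0 → 1; l=1 → 2; l=2 → 3; l=3 → 4; l=4 → 5; l=5 → 6.
Orbitals: 1 + 2 + 3 + 4 + 5 + 6 = 21. With m_s fixed to a single value there is one state per orbital, giving 21 states.

21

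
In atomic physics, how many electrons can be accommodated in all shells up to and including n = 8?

Total orbitals = 1² + 2² + 3² + 4² + 5² + 6² + 7² + 8² = 204. Doubling for spin gives 408 electrons.

408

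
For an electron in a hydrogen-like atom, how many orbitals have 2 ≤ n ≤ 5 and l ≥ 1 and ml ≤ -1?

20

Go shell by shell, enumerating (l, ml) with l ≥ 1 and ml ≤ -1:
n=2 → 1; n=3 → 3; n=4 → 6; n=5 → 10.
Total orbitals: 1 + 3 + 6 + 10 = 20.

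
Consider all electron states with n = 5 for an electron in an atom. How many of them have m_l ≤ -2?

12

Contributions: l=2 → 1; l=3 → 2; l=4 → 3.
Orbitals: 1 + 2 + 3 = 6. Each orbital carries two spin states, so 6 × 2 = 12 states.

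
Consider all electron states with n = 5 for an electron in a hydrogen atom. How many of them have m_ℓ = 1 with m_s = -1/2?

4

With n = 5 the allowed ℓ are 0, 1, …, 4.
The (ℓ, m_ℓ) pairs meeting m_ℓ = 1 give: ℓ=1 → 1; ℓ=2 → 1; ℓ=3 → 1; ℓ=4 → 1.
Orbitals: 1 + 1 + 1 + 1 = 4. With m_s fixed to a single value there is one state per orbital, giving 4 states.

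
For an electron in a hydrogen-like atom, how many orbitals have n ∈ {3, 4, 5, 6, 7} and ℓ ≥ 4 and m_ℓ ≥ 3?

16

Treat each shell separately and count matching orbitals:
n=5 → 2; n=6 → 5; n=7 → 9.
Total orbitals: 2 + 5 + 9 = 16.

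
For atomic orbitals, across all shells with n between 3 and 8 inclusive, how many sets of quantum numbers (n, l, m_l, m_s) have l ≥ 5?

148

Work shell by shell — for each n, count the (l, m_l) pairs that satisfy l ≥ 5:
n=6 → 11; n=7 → 24; n=8 → 39.
Orbitals: 11 + 24 + 39 = 74. Including both spin states (m_s = ±1/2) gives 2 × 74 = 148 states.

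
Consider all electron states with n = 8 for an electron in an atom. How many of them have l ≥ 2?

120

The (l, ml) pairs meeting l ≥ 2 give: l=2 → 5; l=3 → 7; l=4 → 9; l=5 → 11; l=6 → 13; l=7 → 15.
Orbitals: 5 + 7 + 9 + 11 + 13 + 15 = 60. Each orbital carries two spin states, so 60 × 2 = 120 states.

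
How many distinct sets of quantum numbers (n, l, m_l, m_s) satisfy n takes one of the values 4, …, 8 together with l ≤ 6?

Work shell by shell — for each n, count the (l, m_l) pairs that satisfy l ≤ 6:
n=4 → 16; n=5 → 25; n=6 → 36; n=7 → 49; n=8 → 49.
Orbitals: 16 + 25 + 36 + 49 + 49 = 175. Including both spin states (m_s = ±1/2) gives 2 × 175 = 350 states.

350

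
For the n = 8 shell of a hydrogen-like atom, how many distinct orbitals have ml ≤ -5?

6

Contributions: l=5 → 1; l=6 → 2; l=7 → 3.
Total orbitals: 1 + 2 + 3 = 6.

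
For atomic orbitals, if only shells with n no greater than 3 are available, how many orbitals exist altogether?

Total orbitals = 1² + 2² + 3² = 14.

14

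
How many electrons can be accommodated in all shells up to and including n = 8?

Total orbitals = 1² + 2² + 3² + 4² + 5² + 6² + 7² + 8² = 204. Doubling for spin gives 408 electrons.

408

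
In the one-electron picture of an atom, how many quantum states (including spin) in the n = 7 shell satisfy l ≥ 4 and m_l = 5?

4

For n = 7, l ranges over 0 … 6.
Per l-value: l=5 → 1; l=6 → 1.
Orbitals: 1 + 1 = 2. Each orbital carries two spin states, so 2 × 2 = 4 states.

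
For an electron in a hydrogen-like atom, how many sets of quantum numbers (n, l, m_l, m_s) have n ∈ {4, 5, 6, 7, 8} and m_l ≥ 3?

70

Per-shell orbital counts meeting the constraint:
n=4 → 1; n=5 → 3; n=6 → 6; n=7 → 10; n=8 → 15.
Orbitals: 1 + 3 + 6 + 10 + 15 = 35. Including both spin states (m_s = ±1/2) gives 2 × 35 = 70 states.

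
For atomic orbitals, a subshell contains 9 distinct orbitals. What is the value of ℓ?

ℓ = 4 (g)

2ℓ+1 = 9 gives ℓ = 4.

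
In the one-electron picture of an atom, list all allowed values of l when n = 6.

l is an integer with 0 ≤ l ≤ n−1, so for n = 6: l = 0, 1, 2, 3, 4, 5.

0, 1, 2, 3, 4, 5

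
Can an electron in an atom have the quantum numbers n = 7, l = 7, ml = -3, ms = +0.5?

The orbital quantum number must satisfy 0 ≤ l ≤ n−1. With n = 7 the allowed l values are 0, 1, 2, 3, 4, 5, 6, so l = 7 is out of range.

Not allowed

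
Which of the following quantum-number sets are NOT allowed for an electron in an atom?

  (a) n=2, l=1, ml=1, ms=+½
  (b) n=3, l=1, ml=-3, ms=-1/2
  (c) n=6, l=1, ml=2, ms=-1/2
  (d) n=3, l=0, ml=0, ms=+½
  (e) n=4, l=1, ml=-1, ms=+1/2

(b) and (c)

(b) has |ml| = 3 > l = 1, violating −l ≤ ml ≤ l.
(c) has |ml| = 2 > l = 1, violating −l ≤ ml ≤ l.
The remaining sets (a), (d), (e) satisfy all four rules.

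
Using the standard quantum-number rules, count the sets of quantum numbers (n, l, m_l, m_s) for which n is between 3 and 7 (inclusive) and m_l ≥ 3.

40

Go shell by shell, enumerating (l, m_l) with m_l ≥ 3:
n=4 → 1; n=5 → 3; n=6 → 6; n=7 → 10.
Orbitals: 1 + 3 + 6 + 10 = 20. Including both spin states (m_s = ±1/2) gives 2 × 20 = 40 states.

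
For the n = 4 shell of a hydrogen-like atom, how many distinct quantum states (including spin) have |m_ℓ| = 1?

The n = 4 shell has ℓ = 0 through 3; check each.
Orbitals with |m_ℓ| = 1, by ℓ: ℓ=1 → 2; ℓ=2 → 2; ℓ=3 → 2.
Orbitals: 2 + 2 + 2 = 6. Each orbital carries two spin states, so 6 × 2 = 12 states.

12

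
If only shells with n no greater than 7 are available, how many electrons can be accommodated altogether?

Total orbitals = 1² + 2² + 3² + 4² + 5² + 6² + 7² = 140. Doubling for spin gives 280 electrons.

280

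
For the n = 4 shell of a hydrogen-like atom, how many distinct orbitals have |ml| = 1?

6

Go through l = 0, …, 3 (the values permitted for n = 4).
Contributions: l=1 → 2; l=2 → 2; l=3 → 2.
Total orbitals: 2 + 2 + 2 = 6.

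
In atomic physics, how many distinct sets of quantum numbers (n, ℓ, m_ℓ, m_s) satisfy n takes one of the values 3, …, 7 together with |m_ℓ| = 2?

Work shell by shell — for each n, count the (ℓ, m_ℓ) pairs that satisfy |m_ℓ| = 2:
n=3 → 2; n=4 → 4; n=5 → 6; n=6 → 8; n=7 → 10.
Orbitals: 2 + 4 + 6 + 8 + 10 = 30. Including both spin states (m_s = ±1/2) gives 2 × 30 = 60 states.

60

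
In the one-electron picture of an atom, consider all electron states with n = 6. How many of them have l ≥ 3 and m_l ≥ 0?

30

The n = 6 shell has l = 0 through 5; check each.
Contributions: l=3 → 4; l=4 → 5; l=5 → 6.
Orbitals: 4 + 5 + 6 = 15. Each orbital carries two spin states, so 15 × 2 = 30 states.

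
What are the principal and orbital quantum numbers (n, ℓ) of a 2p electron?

The leading integer gives n = 2; the letter 'p' means ℓ = 1.

n = 2, ℓ = 1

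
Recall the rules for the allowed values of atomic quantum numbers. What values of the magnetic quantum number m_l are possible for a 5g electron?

-4, -3, -2, -1, 0, 1, 2, 3, 4

The 5g subshell has l = 4, and m_l takes every integer from −l to +l. With l = 4 that gives the 9 values -4, -3, -2, -1, 0, 1, 2, 3, 4.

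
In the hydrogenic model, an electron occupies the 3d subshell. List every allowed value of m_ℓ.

-2, -1, 0, 1, 2

The 3d subshell has ℓ = 2, and m_ℓ takes every integer from −ℓ to +ℓ. With ℓ = 2 that gives the 5 values -2, -1, 0, 1, 2.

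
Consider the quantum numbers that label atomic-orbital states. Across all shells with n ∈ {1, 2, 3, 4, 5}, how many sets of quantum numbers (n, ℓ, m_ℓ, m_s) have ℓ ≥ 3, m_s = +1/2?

Treat each shell separately and count matching orbitals:
n=4 → 7; n=5 → 16.
Orbitals: 7 + 16 = 23. With m_s fixed to +1/2 there is one state per orbital, so 23 states.

23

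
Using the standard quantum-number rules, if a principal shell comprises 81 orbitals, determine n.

n² = 81 ⇒ n = 9.

n = 9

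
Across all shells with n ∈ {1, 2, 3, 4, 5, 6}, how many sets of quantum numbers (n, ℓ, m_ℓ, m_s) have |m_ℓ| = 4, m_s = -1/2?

Count contributing orbitals for each principal shell:
n=5 → 2; n=6 → 4.
Orbitals: 2 + 4 = 6. With m_s fixed to -1/2 there is one state per orbital, so 6 states.

6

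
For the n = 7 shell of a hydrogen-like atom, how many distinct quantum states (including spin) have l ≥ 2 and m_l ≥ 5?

6

For n = 7, l ranges over 0 … 6.
Orbitals with l ≥ 2 and m_l ≥ 5, by l: l=5 → 1; l=6 → 2.
Orbitals: 1 + 2 = 3. Each orbital carries two spin states, so 3 × 2 = 6 states.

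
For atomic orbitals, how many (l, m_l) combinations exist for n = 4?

The n = 4 shell contains n² = 4² = 16 orbitals.

16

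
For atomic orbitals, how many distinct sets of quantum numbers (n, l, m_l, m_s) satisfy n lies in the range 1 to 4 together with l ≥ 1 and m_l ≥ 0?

32

Go shell by shell, enumerating (l, m_l) with l ≥ 1 and m_l ≥ 0:
n=2 → 2; n=3 → 5; n=4 → 9.
Orbitals: 2 + 5 + 9 = 16. Including both spin states (m_s = ±1/2) gives 2 × 16 = 32 states.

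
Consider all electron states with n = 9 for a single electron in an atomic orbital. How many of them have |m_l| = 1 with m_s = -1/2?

Orbitals with |m_l| = 1, by l: l=1 → 2; l=2 → 2; l=3 → 2; l=4 → 2; l=5 → 2; l=6 → 2; l=7 → 2; l=8 → 2.
Orbitals: 2 + 2 + 2 + 2 + 2 + 2 + 2 + 2 = 16. With m_s fixed to a single value there is one state per orbital, giving 16 states.

16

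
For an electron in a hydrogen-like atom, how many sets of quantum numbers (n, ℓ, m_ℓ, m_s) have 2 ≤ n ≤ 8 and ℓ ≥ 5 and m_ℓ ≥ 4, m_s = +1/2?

Per-shell orbital counts meeting the constraint:
n=6 → 2; n=7 → 5; n=8 → 9.
Orbitals: 2 + 5 + 9 = 16. With m_s fixed to +1/2 there is one state per orbital, so 16 states.

16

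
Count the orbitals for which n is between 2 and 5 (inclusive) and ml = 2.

Per-shell orbital counts meeting the constraint:
n=3 → 1; n=4 → 2; n=5 → 3.
Total orbitals: 1 + 2 + 3 = 6.

6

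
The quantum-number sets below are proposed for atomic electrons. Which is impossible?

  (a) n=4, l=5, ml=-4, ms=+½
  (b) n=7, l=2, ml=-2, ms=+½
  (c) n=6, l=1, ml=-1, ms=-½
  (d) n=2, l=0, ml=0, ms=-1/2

(a)

(a) has l = 5 ≥ n = 4, violating 0 ≤ l ≤ n−1.
The remaining sets (b), (c), (d) satisfy all four rules.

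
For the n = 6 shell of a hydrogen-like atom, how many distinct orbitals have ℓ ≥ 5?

11

The (ℓ, m_ℓ) pairs meeting ℓ ≥ 5 give: ℓ=5 → 11.
Total orbitals: 11.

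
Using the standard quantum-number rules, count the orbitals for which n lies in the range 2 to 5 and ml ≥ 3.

Count contributing orbitals for each principal shell:
n=4 → 1; n=5 → 3.
Total orbitals: 1 + 3 = 4.

4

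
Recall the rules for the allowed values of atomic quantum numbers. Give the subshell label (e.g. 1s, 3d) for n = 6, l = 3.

l = 3 corresponds to the letter 'f', so the subshell is 6f.

6f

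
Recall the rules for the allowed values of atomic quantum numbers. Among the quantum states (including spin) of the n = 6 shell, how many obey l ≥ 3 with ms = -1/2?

27

The n = 6 shell has l = 0 through 5; check each.
Orbitals with l ≥ 3, by l: l=3 → 7; l=4 → 9; l=5 → 11.
Orbitals: 7 + 9 + 11 = 27. With ms fixed to a single value there is one state per orbital, giving 27 states.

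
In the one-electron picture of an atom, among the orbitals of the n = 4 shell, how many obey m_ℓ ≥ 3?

1

With n = 4 the allowed ℓ are 0, 1, …, 3.
Contributions: ℓ=3 → 1.
Total orbitals: 1.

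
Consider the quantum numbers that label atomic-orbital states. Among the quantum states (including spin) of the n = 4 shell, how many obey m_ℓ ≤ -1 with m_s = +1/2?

6

Orbitals with m_ℓ ≤ -1, by ℓ: ℓ=1 → 1; ℓ=2 → 2; ℓ=3 → 3.
Orbitals: 1 + 2 + 3 = 6. With m_s fixed to a single value there is one state per orbital, giving 6 states.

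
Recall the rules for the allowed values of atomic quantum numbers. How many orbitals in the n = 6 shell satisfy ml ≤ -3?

6

For n = 6, l ranges over 0 … 5.
Orbitals with ml ≤ -3, by l: l=3 → 1; l=4 → 2; l=5 → 3.
Total orbitals: 1 + 2 + 3 = 6.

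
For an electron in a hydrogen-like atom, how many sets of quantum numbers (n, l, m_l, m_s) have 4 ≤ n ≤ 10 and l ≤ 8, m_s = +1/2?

For each n in the range, tally the orbitals obeying l ≤ 8:
n=4 → 16; n=5 → 25; n=6 → 36; n=7 → 49; n=8 → 64; n=9 → 81; n=10 → 81.
Orbitals: 16 + 25 + 36 + 49 + 64 + 81 + 81 = 352. With m_s fixed to +1/2 there is one state per orbital, so 352 states.

352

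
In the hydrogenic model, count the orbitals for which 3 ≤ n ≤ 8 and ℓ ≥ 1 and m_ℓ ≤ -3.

35

Work shell by shell — for each n, count the (ℓ, m_ℓ) pairs that satisfy ℓ ≥ 1 and m_ℓ ≤ -3:
n=4 → 1; n=5 → 3; n=6 → 6; n=7 → 10; n=8 → 15.
Total orbitals: 1 + 3 + 6 + 10 + 15 = 35.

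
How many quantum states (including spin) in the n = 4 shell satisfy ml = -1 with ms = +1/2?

The n = 4 shell has l = 0 through 3; check each.
Per l-value: l=1 → 1; l=2 → 1; l=3 → 1.
Orbitals: 1 + 1 + 1 = 3. With ms fixed to a single value there is one state per orbital, giving 3 states.

3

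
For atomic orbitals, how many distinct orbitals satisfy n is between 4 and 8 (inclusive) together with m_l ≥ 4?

20

Go shell by shell, enumerating (l, m_l) with m_l ≥ 4:
n=5 → 1; n=6 → 3; n=7 → 6; n=8 → 10.
Total orbitals: 1 + 3 + 6 + 10 = 20.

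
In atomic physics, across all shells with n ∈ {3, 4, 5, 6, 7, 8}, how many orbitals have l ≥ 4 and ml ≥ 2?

40

For each n in the range, tally the orbitals obeying l ≥ 4 and ml ≥ 2:
n=5 → 3; n=6 → 7; n=7 → 12; n=8 → 18.
Total orbitals: 3 + 7 + 12 + 18 = 40.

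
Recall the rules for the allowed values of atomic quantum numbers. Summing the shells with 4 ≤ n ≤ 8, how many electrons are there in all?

Shell n has n² orbitals: 4²=16 + 5²=25 + 6²=36 + 7²=49 + 8²=64 = 190 orbitals.
Two spin states per orbital: 2 × 190 = 380 electrons.

380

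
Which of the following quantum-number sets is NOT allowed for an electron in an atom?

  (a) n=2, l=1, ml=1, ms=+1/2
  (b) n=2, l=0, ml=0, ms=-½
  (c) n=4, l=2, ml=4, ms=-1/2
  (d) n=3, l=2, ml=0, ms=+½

(c)

(c) has |ml| = 4 > l = 2, violating −l ≤ ml ≤ l.
The remaining sets (a), (b), (d) satisfy all four rules.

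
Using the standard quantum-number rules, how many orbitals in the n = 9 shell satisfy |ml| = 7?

The (l, ml) pairs meeting |ml| = 7 give: l=7 → 2; l=8 → 2.
Total orbitals: 2 + 2 = 4.

4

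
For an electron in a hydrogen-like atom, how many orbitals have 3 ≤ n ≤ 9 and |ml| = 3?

Count contributing orbitals for each principal shell:
n=4 → 2; n=5 → 4; n=6 → 6; n=7 → 8; n=8 → 10; n=9 → 12.
Total orbitals: 2 + 4 + 6 + 8 + 10 + 12 = 42.

42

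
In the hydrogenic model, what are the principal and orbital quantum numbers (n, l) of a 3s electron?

The leading integer gives n = 3; the letter 's' means l = 0.

n = 3, l = 0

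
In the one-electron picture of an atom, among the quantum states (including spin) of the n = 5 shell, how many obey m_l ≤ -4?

Orbitals with m_l ≤ -4, by l: l=4 → 1.
Orbitals: 1. Each orbital carries two spin states, so 1 × 2 = 2 states.

2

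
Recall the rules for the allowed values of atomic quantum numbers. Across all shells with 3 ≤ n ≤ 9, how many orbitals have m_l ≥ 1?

119

For each n in the range, tally the orbitals obeying m_l ≥ 1:
n=3 → 3; n=4 → 6; n=5 → 10; n=6 → 15; n=7 → 21; n=8 → 28; n=9 → 36.
Total orbitals: 3 + 6 + 10 + 15 + 21 + 28 + 36 = 119.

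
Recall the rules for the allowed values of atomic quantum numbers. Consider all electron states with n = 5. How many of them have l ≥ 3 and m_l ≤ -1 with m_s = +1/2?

Go through l = 0, …, 4 (the values permitted for n = 5).
Contributions: l=3 → 3; l=4 → 4.
Orbitals: 3 + 4 = 7. With m_s fixed to a single value there is one state per orbital, giving 7 states.

7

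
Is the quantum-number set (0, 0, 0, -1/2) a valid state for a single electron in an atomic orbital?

No

The principal quantum number must be a positive integer (n ≥ 1), but here n = 0.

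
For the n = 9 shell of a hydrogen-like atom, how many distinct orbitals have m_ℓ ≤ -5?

10

Go through ℓ = 0, …, 8 (the values permitted for n = 9).
The (ℓ, m_ℓ) pairs meeting m_ℓ ≤ -5 give: ℓ=5 → 1; ℓ=6 → 2; ℓ=7 → 3; ℓ=8 → 4.
Total orbitals: 1 + 2 + 3 + 4 = 10.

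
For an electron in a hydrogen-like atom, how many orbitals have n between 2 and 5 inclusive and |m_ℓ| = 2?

12

Treat each shell separately and count matching orbitals:
n=3 → 2; n=4 → 4; n=5 → 6.
Total orbitals: 2 + 4 + 6 = 12.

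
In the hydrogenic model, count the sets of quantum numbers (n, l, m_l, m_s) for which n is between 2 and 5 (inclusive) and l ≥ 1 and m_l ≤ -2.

Count contributing orbitals for each principal shell:
n=3 → 1; n=4 → 3; n=5 → 6.
Orbitals: 1 + 3 + 6 = 10. Including both spin states (m_s = ±1/2) gives 2 × 10 = 20 states.

20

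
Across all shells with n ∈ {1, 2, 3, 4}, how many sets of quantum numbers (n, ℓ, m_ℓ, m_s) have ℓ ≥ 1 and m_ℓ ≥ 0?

Work shell by shell — for each n, count the (ℓ, m_ℓ) pairs that satisfy ℓ ≥ 1 and m_ℓ ≥ 0:
n=2 → 2; n=3 → 5; n=4 → 9.
Orbitals: 2 + 5 + 9 = 16. Including both spin states (m_s = ±1/2) gives 2 × 16 = 32 states.

32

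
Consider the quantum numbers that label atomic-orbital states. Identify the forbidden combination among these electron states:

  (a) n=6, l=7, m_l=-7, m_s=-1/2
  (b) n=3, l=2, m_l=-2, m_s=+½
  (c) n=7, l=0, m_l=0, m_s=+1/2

(a)

(a) has l = 7 ≥ n = 6, violating 0 ≤ l ≤ n−1.
The remaining sets (b), (c) satisfy all four rules.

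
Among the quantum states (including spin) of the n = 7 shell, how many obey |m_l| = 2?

For n = 7, l ranges over 0 … 6.
Contributions: l=2 → 2; l=3 → 2; l=4 → 2; l=5 → 2; l=6 → 2.
Orbitals: 2 + 2 + 2 + 2 + 2 = 10. Each orbital carries two spin states, so 10 × 2 = 20 states.

20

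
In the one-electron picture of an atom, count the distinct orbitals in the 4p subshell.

3

A subshell has 2l+1 orbitals; with l = 1, that's 3.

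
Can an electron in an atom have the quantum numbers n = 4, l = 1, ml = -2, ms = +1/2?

Invalid

The magnetic quantum number must satisfy −l ≤ ml ≤ l. With l = 1, ml can only be -1, 0, 1, so ml = -2 is forbidden.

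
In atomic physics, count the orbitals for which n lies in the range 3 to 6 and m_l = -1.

Per-shell orbital counts meeting the constraint:
n=3 → 2; n=4 → 3; n=5 → 4; n=6 → 5.
Total orbitals: 2 + 3 + 4 + 5 = 14.

14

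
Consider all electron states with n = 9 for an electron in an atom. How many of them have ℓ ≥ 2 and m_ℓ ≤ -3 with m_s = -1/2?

21

Orbitals with ℓ ≥ 2 and m_ℓ ≤ -3, by ℓ: ℓ=3 → 1; ℓ=4 → 2; ℓ=5 → 3; ℓ=6 → 4; ℓ=7 → 5; ℓ=8 → 6.
Orbitals: 1 + 2 + 3 + 4 + 5 + 6 = 21. With m_s fixed to a single value there is one state per orbital, giving 21 states.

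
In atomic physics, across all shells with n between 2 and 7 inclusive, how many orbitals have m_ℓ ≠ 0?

112

Per-shell orbital counts meeting the constraint:
n=2 → 2; n=3 → 6; n=4 → 12; n=5 → 20; n=6 → 30; n=7 → 42.
Total orbitals: 2 + 6 + 12 + 20 + 30 + 42 = 112.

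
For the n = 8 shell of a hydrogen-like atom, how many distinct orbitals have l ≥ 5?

Contributions: l=5 → 11; l=6 → 13; l=7 → 15.
Total orbitals: 11 + 13 + 15 = 39.

39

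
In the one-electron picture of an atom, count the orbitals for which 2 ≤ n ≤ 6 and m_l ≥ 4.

4

Per-shell orbital counts meeting the constraint:
n=5 → 1; n=6 → 3.
Total orbitals: 1 + 3 = 4.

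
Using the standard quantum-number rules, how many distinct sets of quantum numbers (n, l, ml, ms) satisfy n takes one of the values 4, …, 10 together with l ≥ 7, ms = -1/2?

Count contributing orbitals for each principal shell:
n=8 → 15; n=9 → 32; n=10 → 51.
Orbitals: 15 + 32 + 51 = 98. With ms fixed to -1/2 there is one state per orbital, so 98 states.

98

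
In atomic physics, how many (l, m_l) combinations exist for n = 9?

81

The n = 9 shell contains n² = 9² = 81 orbitals.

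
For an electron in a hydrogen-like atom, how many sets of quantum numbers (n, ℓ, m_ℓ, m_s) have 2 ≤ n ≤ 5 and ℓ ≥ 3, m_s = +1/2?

Go shell by shell, enumerating (ℓ, m_ℓ) with ℓ ≥ 3:
n=4 → 7; n=5 → 16.
Orbitals: 7 + 16 = 23. With m_s fixed to +1/2 there is one state per orbital, so 23 states.

23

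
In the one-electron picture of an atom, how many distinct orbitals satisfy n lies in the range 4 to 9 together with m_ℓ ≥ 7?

4

Count contributing orbitals for each principal shell:
n=8 → 1; n=9 → 3.
Total orbitals: 1 + 3 = 4.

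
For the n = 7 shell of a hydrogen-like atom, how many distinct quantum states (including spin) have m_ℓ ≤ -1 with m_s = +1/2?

21

The n = 7 shell has ℓ = 0 through 6; check each.
Orbitals with m_ℓ ≤ -1, by ℓ: ℓ=1 → 1; ℓ=2 → 2; ℓ=3 → 3; ℓ=4 → 4; ℓ=5 → 5; ℓ=6 → 6.
Orbitals: 1 + 2 + 3 + 4 + 5 + 6 = 21. With m_s fixed to a single value there is one state per orbital, giving 21 states.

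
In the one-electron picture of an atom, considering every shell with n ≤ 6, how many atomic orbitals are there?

91

Total orbitals = 1² + 2² + 3² + 4² + 5² + 6² = 91.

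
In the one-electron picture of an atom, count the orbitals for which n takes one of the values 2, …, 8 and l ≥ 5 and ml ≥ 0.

40

Per-shell orbital counts meeting the constraint:
n=6 → 6; n=7 → 13; n=8 → 21.
Total orbitals: 6 + 13 + 21 = 40.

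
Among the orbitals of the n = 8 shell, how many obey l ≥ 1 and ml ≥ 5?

Go through l = 0, …, 7 (the values permitted for n = 8).
Orbitals with l ≥ 1 and ml ≥ 5, by l: l=5 → 1; l=6 → 2; l=7 → 3.
Total orbitals: 1 + 2 + 3 = 6.

6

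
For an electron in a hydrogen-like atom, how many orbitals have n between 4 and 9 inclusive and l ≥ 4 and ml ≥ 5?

20

For each n in the range, tally the orbitals obeying l ≥ 4 and ml ≥ 5:
n=6 → 1; n=7 → 3; n=8 → 6; n=9 → 10.
Total orbitals: 1 + 3 + 6 + 10 = 20.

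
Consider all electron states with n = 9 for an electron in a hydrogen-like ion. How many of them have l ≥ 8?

34

The (l, ml) pairs meeting l ≥ 8 give: l=8 → 17.
Orbitals: 17. Each orbital carries two spin states, so 17 × 2 = 34 states.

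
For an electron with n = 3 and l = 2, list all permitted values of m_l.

m_l takes every integer from −l to +l. With l = 2 that gives the 5 values -2, -1, 0, 1, 2.

-2, -1, 0, 1, 2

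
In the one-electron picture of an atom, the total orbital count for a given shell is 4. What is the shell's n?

n² = 4 ⇒ n = 2.

n = 2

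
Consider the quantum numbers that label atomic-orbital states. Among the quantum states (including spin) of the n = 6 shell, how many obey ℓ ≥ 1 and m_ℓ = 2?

The n = 6 shell has ℓ = 0 through 5; check each.
Contributions: ℓ=2 → 1; ℓ=3 → 1; ℓ=4 → 1; ℓ=5 → 1.
Orbitals: 1 + 1 + 1 + 1 = 4. Each orbital carries two spin states, so 4 × 2 = 8 states.

8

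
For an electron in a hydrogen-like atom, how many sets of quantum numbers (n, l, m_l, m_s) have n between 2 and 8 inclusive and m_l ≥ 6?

Treat each shell separately and count matching orbitals:
n=7 → 1; n=8 → 3.
Orbitals: 1 + 3 = 4. Including both spin states (m_s = ±1/2) gives 2 × 4 = 8 states.

8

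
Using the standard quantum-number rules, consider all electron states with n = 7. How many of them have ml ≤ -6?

With n = 7 the allowed l are 0, 1, …, 6.
The (l, ml) pairs meeting ml ≤ -6 give: l=6 → 1.
Orbitals: 1. Each orbital carries two spin states, so 1 × 2 = 2 states.

2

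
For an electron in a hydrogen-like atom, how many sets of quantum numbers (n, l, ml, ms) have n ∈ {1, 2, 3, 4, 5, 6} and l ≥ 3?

Count contributing orbitals for each principal shell:
n=4 → 7; n=5 → 16; n=6 → 27.
Orbitals: 7 + 16 + 27 = 50. Including both spin states (ms = ±1/2) gives 2 × 50 = 100 states.

100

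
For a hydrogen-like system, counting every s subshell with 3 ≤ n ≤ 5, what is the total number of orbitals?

An s subshell (l = 0) exists for every n ≥ 1, so shells n = 3, 4, 5 each contribute one — 3 subshells.
Since each s subshell has 2·0+1 = 1 orbital, the total is 3 × 1 = 3.

3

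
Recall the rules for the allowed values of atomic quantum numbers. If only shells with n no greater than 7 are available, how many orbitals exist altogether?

Total orbitals = 1² + 2² + 3² + 4² + 5² + 6² + 7² = 140.

140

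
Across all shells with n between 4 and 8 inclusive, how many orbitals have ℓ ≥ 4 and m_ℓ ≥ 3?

30

Work shell by shell — for each n, count the (ℓ, m_ℓ) pairs that satisfy ℓ ≥ 4 and m_ℓ ≥ 3:
n=5 → 2; n=6 → 5; n=7 → 9; n=8 → 14.
Total orbitals: 2 + 5 + 9 + 14 = 30.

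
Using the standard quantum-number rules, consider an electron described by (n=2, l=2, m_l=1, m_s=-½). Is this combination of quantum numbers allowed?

The orbital quantum number must satisfy 0 ≤ l ≤ n−1. With n = 2 the allowed l values are 0, 1, so l = 2 is out of range.

No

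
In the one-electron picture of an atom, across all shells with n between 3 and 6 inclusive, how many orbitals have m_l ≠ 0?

68

Treat each shell separately and count matching orbitals:
n=3 → 6; n=4 → 12; n=5 → 20; n=6 → 30.
Total orbitals: 6 + 12 + 20 + 30 = 68.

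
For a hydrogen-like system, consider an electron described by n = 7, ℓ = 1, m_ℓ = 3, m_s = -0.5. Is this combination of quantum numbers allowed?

Not allowed

The magnetic quantum number must satisfy −ℓ ≤ m_ℓ ≤ ℓ. With ℓ = 1, m_ℓ can only be -1, 0, 1, so m_ℓ = 3 is forbidden.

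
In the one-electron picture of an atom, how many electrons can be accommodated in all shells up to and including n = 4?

Total orbitals = 1² + 2² + 3² + 4² = 30. Doubling for spin gives 60 electrons.

60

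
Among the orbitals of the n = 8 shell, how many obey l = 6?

The (l, m_l) pairs meeting l = 6 give: l=6 → 13.
Total orbitals: 13.

13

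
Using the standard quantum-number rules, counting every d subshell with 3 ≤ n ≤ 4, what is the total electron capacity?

A d subshell (ℓ = 2) exists for every n ≥ 3, so shells n = 3, 4 each contribute one — 2 subshells.
Since each d subshell holds 2(2·2+1) = 10 electrons, the total is 2 × 10 = 20.

20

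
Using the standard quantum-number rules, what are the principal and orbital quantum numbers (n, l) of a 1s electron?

The leading integer gives n = 1; the letter 's' means l = 0.

n = 1, l = 0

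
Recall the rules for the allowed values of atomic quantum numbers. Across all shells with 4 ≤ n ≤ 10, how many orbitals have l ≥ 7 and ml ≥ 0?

52

Go shell by shell, enumerating (l, ml) with l ≥ 7 and ml ≥ 0:
n=8 → 8; n=9 → 17; n=10 → 27.
Total orbitals: 8 + 17 + 27 = 52.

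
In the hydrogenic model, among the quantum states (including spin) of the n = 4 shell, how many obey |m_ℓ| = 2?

The (ℓ, m_ℓ) pairs meeting |m_ℓ| = 2 give: ℓ=2 → 2; ℓ=3 → 2.
Orbitals: 2 + 2 = 4. Each orbital carries two spin states, so 4 × 2 = 8 states.

8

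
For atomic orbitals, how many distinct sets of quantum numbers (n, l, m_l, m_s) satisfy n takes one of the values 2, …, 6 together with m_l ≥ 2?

Count contributing orbitals for each principal shell:
n=3 → 1; n=4 → 3; n=5 → 6; n=6 → 10.
Orbitals: 1 + 3 + 6 + 10 = 20. Including both spin states (m_s = ±1/2) gives 2 × 20 = 40 states.

40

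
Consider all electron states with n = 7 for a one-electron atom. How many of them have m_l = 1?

12

The n = 7 shell has l = 0 through 6; check each.
The (l, m_l) pairs meeting m_l = 1 give: l=1 → 1; l=2 → 1; l=3 → 1; l=4 → 1; l=5 → 1; l=6 → 1.
Orbitals: 1 + 1 + 1 + 1 + 1 + 1 = 6. Each orbital carries two spin states, so 6 × 2 = 12 states.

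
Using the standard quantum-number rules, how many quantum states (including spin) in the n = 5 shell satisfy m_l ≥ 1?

20

The n = 5 shell has l = 0 through 4; check each.
Orbitals with m_l ≥ 1, by l: l=1 → 1; l=2 → 2; l=3 → 3; l=4 → 4.
Orbitals: 1 + 2 + 3 + 4 = 10. Each orbital carries two spin states, so 10 × 2 = 20 states.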